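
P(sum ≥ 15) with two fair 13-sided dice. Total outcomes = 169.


Total outcomes = 13×13 = 169
Favorable (sum ≥ 15): 78
P = 78/169 = 0.4615

P = 0.4615


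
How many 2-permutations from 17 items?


P(17,2) = 17!/15!
= 355687428096000/1307674368000
= 272

P(17,2) = 272


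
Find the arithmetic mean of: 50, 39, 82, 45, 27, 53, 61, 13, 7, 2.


Sum = 50 + 39 + 82 + 45 + 27 + 53 + 61 + 13 + 7 + 2 = 379
n = 10
Mean = 379/10 = 37.9000

Mean = 37.9000


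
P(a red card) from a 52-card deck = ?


26 red cards in 52 cards
P = 26/52 = 0.5000

P = 0.5000


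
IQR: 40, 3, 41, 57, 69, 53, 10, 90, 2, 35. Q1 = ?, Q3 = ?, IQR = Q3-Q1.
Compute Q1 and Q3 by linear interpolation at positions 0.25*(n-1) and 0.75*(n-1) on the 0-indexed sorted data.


Sorted: 2, 3, 10, 35, 40, 41, 53, 57, 69, 90
Q1 (25th %ile) = 16.2500
Q3 (75th %ile) = 56.0000
IQR = 56.0000 - 16.2500 = 39.7500

IQR = 39.7500


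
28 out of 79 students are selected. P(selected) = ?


P = 28/79 = 0.3544

P = 0.3544


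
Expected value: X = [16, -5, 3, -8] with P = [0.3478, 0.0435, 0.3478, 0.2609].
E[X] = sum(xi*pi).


E[X] = 16*0.3478 - 5*0.0435 + 3*0.3478 - 8*0.2609
= 5.5648 - 0.2175 + 1.0434 - 2.0872
= 4.3035

E[X] = 4.3035


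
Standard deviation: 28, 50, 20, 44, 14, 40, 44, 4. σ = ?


Mean = 30.5000
Variance = 240.7500
SD = sqrt(240.7500) = 15.5161

SD = 15.5161


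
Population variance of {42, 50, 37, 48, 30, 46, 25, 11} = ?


Mean = 36.1250
Squared deviations: 34.5156, 192.5156, 0.7656, 141.0156, 37.5156, 97.5156, 123.7656, 631.2656
Sum = 1258.8750
Variance = 1258.8750/8 = 157.3594

Variance = 157.3594


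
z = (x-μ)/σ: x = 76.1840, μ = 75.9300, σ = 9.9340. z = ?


z = (76.1840 - 75.9300)/9.9340
= 0.2540/9.9340
= 0.0256

z = 0.0256


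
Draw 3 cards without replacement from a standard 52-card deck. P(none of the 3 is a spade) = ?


P(no spades) = (39/52) × (38/51) × (37/50)
= 0.4135

P = 0.4135


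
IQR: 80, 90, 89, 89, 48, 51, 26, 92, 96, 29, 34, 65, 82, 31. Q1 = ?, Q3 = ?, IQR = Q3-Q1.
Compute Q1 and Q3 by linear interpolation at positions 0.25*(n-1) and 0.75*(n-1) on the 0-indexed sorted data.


Sorted: 26, 29, 31, 34, 48, 51, 65, 80, 82, 89, 89, 90, 92, 96
Q1 (25th %ile) = 37.5000
Q3 (75th %ile) = 89.0000
IQR = 89.0000 - 37.5000 = 51.5000

IQR = 51.5000


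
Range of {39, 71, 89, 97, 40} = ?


Max = 97, Min = 39
Range = 97 - 39 = 58

Range = 58


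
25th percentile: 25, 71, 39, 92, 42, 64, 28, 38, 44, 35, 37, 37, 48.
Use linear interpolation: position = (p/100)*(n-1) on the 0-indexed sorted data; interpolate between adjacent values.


Sorted: 25, 28, 35, 37, 37, 38, 39, 42, 44, 48, 64, 71, 92
n = 13
Index = 25/100 * 12 = 3.0000
Lower = data[3] = 37, Upper = data[4] = 37
P25 = 37 + 0*(0) = 37.0000

P25 = 37.0000


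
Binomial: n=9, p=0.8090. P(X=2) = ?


C(9,2) = 36
p^2 = 0.654481
(1-p)^7 = 9.273284e-06
P = 36 * 0.654481 * 9.273284e-06 = 0.0002

P(X=2) = 0.0002


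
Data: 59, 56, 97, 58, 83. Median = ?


Sorted: 56, 58, 59, 83, 97
n = 5 (odd)
Middle value = 59

Median = 59


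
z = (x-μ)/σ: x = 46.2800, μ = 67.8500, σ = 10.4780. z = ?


z = (46.2800 - 67.8500)/10.4780
= -21.5700/10.4780
= -2.0586

z = -2.0586


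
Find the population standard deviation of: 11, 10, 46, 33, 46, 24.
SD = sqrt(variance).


Mean = 28.3333
Variance = 216.8889
SD = sqrt(216.8889) = 14.7271

SD = 14.7271


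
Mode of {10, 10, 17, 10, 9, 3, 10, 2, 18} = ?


Frequencies: 2:1, 3:1, 9:1, 10:4, 17:1, 18:1
Max frequency = 4
Mode = 10

Mode = 10


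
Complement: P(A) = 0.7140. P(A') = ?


P(not A) = 1 - 0.7140 = 0.2860

P(not A) = 0.2860


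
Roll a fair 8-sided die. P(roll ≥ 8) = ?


Favorable outcomes (roll ≥ 8): 1
Total outcomes = 8
P = 1/8 = 0.1250

P = 0.1250


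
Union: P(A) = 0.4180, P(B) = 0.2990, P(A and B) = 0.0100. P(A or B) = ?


P(A∪B) = 0.4180 + 0.2990 - 0.0100
= 0.7170 - 0.0100
= 0.7070

P(A∪B) = 0.7070


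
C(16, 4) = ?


C(16,4) = 16!/(4! × 12!)
= 20922789888000/(24 × 479001600)
= 1820

C(16,4) = 1820


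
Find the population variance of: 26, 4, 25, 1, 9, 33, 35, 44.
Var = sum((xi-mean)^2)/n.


Mean = 22.1250
Squared deviations: 15.0156, 328.5156, 8.2656, 446.2656, 172.2656, 118.2656, 165.7656, 478.5156
Sum = 1732.8750
Variance = 1732.8750/8 = 216.6094

Variance = 216.6094


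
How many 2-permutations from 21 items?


P(21,2) = 21!/19!
= 51090942171709440000/121645100408832000
= 420

P(21,2) = 420


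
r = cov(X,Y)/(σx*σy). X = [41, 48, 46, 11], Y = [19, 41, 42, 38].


Mean X = 36.5000, Mean Y = 35.0000
SD X = 14.941553, SD Y = 9.354143
Cov = -3.250000
r = -3.250000/(14.941553*9.354143) = -0.0233

r = -0.0233


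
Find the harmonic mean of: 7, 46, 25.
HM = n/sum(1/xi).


Sum of reciprocals = 1/7 + 1/46 + 1/25 = 0.204596
HM = 3/0.204596 = 14.6630

HM = 14.6630


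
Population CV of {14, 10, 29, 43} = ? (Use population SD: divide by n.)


Mean = 24.0000
SD = 13.0576
CV = (13.0576/24.0000)*100 = 54.4065%

CV = 54.4065%


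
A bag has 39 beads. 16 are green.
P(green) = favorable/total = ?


P = 16/39 = 0.4103

P = 0.4103


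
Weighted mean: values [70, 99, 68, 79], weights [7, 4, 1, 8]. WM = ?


Numerator = 70*7 + 99*4 + 68*1 + 79*8 = 1586
Denominator = 7 + 4 + 1 + 8 = 20
WM = 1586/20 = 79.3000

WM = 79.3000


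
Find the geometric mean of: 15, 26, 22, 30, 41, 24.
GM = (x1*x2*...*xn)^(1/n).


Product = 15 × 26 × 22 × 30 × 41 × 24 = 253281600
GM = 253281600^(1/6) = 25.1536

GM = 25.1536


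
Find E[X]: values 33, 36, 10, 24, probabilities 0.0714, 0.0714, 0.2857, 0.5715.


E[X] = 33*0.0714 + 36*0.0714 + 10*0.2857 + 24*0.5715
= 2.3562 + 2.5704 + 2.8570 + 13.7160
= 21.4996

E[X] = 21.4996


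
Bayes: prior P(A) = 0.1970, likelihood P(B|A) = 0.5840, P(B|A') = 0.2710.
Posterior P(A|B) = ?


P(B) = P(B|A)*P(A) + P(B|A')*P(A')
= 0.5840*0.1970 + 0.2710*0.8030
= 0.115048 + 0.217613 = 0.332661
P(A|B) = 0.115048/0.332661 = 0.3458

P(A|B) = 0.3458


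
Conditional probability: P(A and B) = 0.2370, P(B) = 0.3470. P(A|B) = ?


P(A|B) = 0.2370/0.3470 = 0.6830

P(A|B) = 0.6830


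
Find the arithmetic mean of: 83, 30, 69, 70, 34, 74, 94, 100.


Sum = 83 + 30 + 69 + 70 + 34 + 74 + 94 + 100 = 554
n = 8
Mean = 554/8 = 69.2500

Mean = 69.2500


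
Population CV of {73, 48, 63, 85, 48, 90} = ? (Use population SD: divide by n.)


Mean = 67.8333
SD = 16.4460
CV = (16.4460/67.8333)*100 = 24.2448%

CV = 24.2448%


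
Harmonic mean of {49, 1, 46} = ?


Sum of reciprocals = 1/49 + 1/1 + 1/46 = 1.042147
HM = 3/1.042147 = 2.8787

HM = 2.8787


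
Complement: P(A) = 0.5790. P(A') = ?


P(not A) = 1 - 0.5790 = 0.4210

P(not A) = 0.4210


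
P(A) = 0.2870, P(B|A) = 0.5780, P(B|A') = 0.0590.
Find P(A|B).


P(B) = P(B|A)*P(A) + P(B|A')*P(A')
= 0.5780*0.2870 + 0.0590*0.7130
= 0.165886 + 0.042067 = 0.207953
P(A|B) = 0.165886/0.207953 = 0.7977

P(A|B) = 0.7977


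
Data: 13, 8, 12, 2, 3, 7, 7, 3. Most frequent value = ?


Frequencies: 2:1, 3:2, 7:2, 8:1, 12:1, 13:1
Max frequency = 2
Mode = 3, 7

Mode = 3, 7


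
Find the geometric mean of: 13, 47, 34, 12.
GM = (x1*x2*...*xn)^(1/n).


Product = 13 × 47 × 34 × 12 = 249288
GM = 249288^(1/4) = 22.3447

GM = 22.3447


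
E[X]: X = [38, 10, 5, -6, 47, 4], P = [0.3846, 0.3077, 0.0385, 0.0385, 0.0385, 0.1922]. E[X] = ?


E[X] = 38*0.3846 + 10*0.3077 + 5*0.0385 - 6*0.0385 + 47*0.0385 + 4*0.1922
= 14.6148 + 3.0770 + 0.1925 - 0.2310 + 1.8095 + 0.7688
= 20.2316

E[X] = 20.2316


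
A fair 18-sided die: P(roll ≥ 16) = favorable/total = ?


Favorable outcomes (roll ≥ 16): 3
Total outcomes = 18
P = 3/18 = 0.1667

P = 0.1667


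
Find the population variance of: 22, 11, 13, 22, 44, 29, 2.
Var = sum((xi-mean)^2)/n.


Mean = 20.4286
Squared deviations: 2.4694, 88.8980, 55.1837, 2.4694, 555.6122, 73.4694, 339.6122
Sum = 1117.7143
Variance = 1117.7143/7 = 159.6735

Variance = 159.6735


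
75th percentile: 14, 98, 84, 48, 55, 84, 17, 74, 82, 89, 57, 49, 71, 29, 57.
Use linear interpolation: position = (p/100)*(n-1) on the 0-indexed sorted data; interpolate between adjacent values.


Sorted: 14, 17, 29, 48, 49, 55, 57, 57, 71, 74, 82, 84, 84, 89, 98
n = 15
Index = 75/100 * 14 = 10.5000
Lower = data[10] = 82, Upper = data[11] = 84
P75 = 82 + 0.5000*(2) = 83.0000

P75 = 83.0000


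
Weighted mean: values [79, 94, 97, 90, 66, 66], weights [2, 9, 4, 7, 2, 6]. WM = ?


Numerator = 79*2 + 94*9 + 97*4 + 90*7 + 66*2 + 66*6 = 2550
Denominator = 2 + 9 + 4 + 7 + 2 + 6 = 30
WM = 2550/30 = 85.0000

WM = 85.0000


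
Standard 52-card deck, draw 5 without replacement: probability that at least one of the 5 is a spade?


P(at least one) = 1 - P(none)
P(none) = (39/52) × (38/51) × (37/50) × (36/49) × (35/48) = 0.221534
P(at least one) = 1 - 0.221534 = 0.7785

P = 0.7785


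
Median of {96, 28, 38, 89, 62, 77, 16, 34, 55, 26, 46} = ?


Sorted: 16, 26, 28, 34, 38, 46, 55, 62, 77, 89, 96
n = 11 (odd)
Middle value = 46

Median = 46


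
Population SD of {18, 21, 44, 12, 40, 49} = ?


Mean = 30.6667
Variance = 200.5556
SD = sqrt(200.5556) = 14.1618

SD = 14.1618


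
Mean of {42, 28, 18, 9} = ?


Sum = 42 + 28 + 18 + 9 = 97
n = 4
Mean = 97/4 = 24.2500

Mean = 24.2500


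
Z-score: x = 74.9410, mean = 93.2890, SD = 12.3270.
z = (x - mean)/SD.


z = (74.9410 - 93.2890)/12.3270
= -18.3480/12.3270
= -1.4884

z = -1.4884


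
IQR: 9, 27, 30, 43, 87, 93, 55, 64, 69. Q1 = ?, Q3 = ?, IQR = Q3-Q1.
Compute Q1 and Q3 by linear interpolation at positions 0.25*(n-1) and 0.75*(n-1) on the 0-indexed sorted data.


Sorted: 9, 27, 30, 43, 55, 64, 69, 87, 93
Q1 (25th %ile) = 30.0000
Q3 (75th %ile) = 69.0000
IQR = 69.0000 - 30.0000 = 39.0000

IQR = 39.0000


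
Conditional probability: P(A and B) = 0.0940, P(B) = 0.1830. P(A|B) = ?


P(A|B) = 0.0940/0.1830 = 0.5137

P(A|B) = 0.5137


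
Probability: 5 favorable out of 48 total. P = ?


P = 5/48 = 0.1042

P = 0.1042


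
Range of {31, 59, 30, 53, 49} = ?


Max = 59, Min = 30
Range = 59 - 30 = 29

Range = 29


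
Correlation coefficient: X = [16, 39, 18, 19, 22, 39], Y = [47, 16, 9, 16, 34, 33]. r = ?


Mean X = 25.5000, Mean Y = 25.8333
SD X = 9.708244, SD Y = 13.183534
Cov = -12.583333
r = -12.583333/(9.708244*13.183534) = -0.0983

r = -0.0983


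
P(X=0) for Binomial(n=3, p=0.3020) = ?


C(3,0) = 1
p^0 = 1.000000
(1-p)^3 = 0.340068
P = 1 * 1.000000 * 0.340068 = 0.3401

P(X=0) = 0.3401


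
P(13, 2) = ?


P(13,2) = 13!/11!
= 6227020800/39916800
= 156

P(13,2) = 156


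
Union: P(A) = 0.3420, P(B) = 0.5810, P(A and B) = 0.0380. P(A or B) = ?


P(A∪B) = 0.3420 + 0.5810 - 0.0380
= 0.9230 - 0.0380
= 0.8850

P(A∪B) = 0.8850


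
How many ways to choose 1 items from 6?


C(6,1) = 6!/(1! × 5!)
= 720/(1 × 120)
= 6

C(6,1) = 6


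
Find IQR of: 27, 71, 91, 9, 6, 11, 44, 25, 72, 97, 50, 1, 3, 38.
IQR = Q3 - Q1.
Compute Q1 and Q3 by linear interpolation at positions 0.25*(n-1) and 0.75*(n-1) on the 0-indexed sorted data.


Sorted: 1, 3, 6, 9, 11, 25, 27, 38, 44, 50, 71, 72, 91, 97
Q1 (25th %ile) = 9.5000
Q3 (75th %ile) = 65.7500
IQR = 65.7500 - 9.5000 = 56.2500

IQR = 56.2500


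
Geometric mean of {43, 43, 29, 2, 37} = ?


Product = 43 × 43 × 29 × 2 × 37 = 3967954
GM = 3967954^(1/5) = 20.8792

GM = 20.8792


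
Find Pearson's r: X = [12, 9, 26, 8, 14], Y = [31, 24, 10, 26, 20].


Mean X = 13.8000, Mean Y = 22.2000
SD X = 6.462198, SD Y = 7.054077
Cov = -39.160000
r = -39.160000/(6.462198*7.054077) = -0.8591

r = -0.8591


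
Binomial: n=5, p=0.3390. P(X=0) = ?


C(5,0) = 1
p^0 = 1.000000
(1-p)^5 = 0.126185
P = 1 * 1.000000 * 0.126185 = 0.1262

P(X=0) = 0.1262


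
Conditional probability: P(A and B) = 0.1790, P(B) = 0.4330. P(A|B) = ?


P(A|B) = 0.1790/0.4330 = 0.4134

P(A|B) = 0.4134


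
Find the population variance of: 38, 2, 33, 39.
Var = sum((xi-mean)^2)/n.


Mean = 28.0000
Squared deviations: 100.0000, 676.0000, 25.0000, 121.0000
Sum = 922.0000
Variance = 922.0000/4 = 230.5000

Variance = 230.5000


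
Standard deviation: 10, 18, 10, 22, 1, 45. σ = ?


Mean = 17.6667
Variance = 193.5556
SD = sqrt(193.5556) = 13.9124

SD = 13.9124


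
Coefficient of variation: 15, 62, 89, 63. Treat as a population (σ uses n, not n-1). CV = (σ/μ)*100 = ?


Mean = 57.2500
SD = 26.6868
CV = (26.6868/57.2500)*100 = 46.6146%

CV = 46.6146%


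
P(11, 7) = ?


P(11,7) = 11!/4!
= 39916800/24
= 1663200

P(11,7) = 1663200


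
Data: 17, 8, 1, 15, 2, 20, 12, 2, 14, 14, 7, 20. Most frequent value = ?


Frequencies: 1:1, 2:2, 7:1, 8:1, 12:1, 14:2, 15:1, 17:1, 20:2
Max frequency = 2
Mode = 2, 14, 20

Mode = 2, 14, 20


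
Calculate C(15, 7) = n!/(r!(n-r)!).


C(15,7) = 15!/(7! × 8!)
= 1307674368000/(5040 × 40320)
= 6435

C(15,7) = 6435


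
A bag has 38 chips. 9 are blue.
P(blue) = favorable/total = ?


P = 9/38 = 0.2368

P = 0.2368


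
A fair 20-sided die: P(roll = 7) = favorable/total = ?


Favorable outcomes (roll = 7): 1
Total outcomes = 20
P = 1/20 = 0.0500

P = 0.0500


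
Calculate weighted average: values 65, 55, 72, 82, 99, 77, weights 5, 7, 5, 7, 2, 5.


Numerator = 65*5 + 55*7 + 72*5 + 82*7 + 99*2 + 77*5 = 2227
Denominator = 5 + 7 + 5 + 7 + 2 + 5 = 31
WM = 2227/31 = 71.8387

WM = 71.8387


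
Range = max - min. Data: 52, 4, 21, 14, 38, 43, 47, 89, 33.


Max = 89, Min = 4
Range = 89 - 4 = 85

Range = 85


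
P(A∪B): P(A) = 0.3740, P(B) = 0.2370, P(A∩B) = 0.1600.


P(A∪B) = 0.3740 + 0.2370 - 0.1600
= 0.6110 - 0.1600
= 0.4510

P(A∪B) = 0.4510


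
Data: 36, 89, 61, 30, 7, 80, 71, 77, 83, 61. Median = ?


Sorted: 7, 30, 36, 61, 61, 71, 77, 80, 83, 89
n = 10 (even)
Middle values: 61 and 71
Median = (61+71)/2 = 66.0000

Median = 66.0000


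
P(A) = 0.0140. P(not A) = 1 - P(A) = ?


P(not A) = 1 - 0.0140 = 0.9860

P(not A) = 0.9860


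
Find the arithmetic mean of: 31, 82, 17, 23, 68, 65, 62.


Sum = 31 + 82 + 17 + 23 + 68 + 65 + 62 = 348
n = 7
Mean = 348/7 = 49.7143

Mean = 49.7143


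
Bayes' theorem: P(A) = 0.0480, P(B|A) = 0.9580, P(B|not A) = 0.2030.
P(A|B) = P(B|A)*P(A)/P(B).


P(B) = P(B|A)*P(A) + P(B|A')*P(A')
= 0.9580*0.0480 + 0.2030*0.9520
= 0.045984 + 0.193256 = 0.239240
P(A|B) = 0.045984/0.239240 = 0.1922

P(A|B) = 0.1922


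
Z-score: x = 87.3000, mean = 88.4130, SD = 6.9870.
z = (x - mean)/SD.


z = (87.3000 - 88.4130)/6.9870
= -1.1130/6.9870
= -0.1593

z = -0.1593


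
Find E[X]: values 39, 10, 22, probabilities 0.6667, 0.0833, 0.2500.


E[X] = 39*0.6667 + 10*0.0833 + 22*0.2500
= 26.0013 + 0.8330 + 5.5000
= 32.3343

E[X] = 32.3343


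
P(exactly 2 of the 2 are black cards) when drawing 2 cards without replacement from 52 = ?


Hypergeometric: P(X=2) = C(26,2)·C(26,0) / C(52,2)
= 325 × 1 / 1326
= 325/1326 = 0.2451

P = 0.2451


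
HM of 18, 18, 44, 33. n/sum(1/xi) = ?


Sum of reciprocals = 1/18 + 1/18 + 1/44 + 1/33 = 0.164141
HM = 4/0.164141 = 24.3692

HM = 24.3692


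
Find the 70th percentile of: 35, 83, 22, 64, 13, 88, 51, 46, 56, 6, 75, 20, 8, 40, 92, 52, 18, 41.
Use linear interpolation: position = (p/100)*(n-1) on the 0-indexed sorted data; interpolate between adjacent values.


Sorted: 6, 8, 13, 18, 20, 22, 35, 40, 41, 46, 51, 52, 56, 64, 75, 83, 88, 92
n = 18
Index = 70/100 * 17 = 11.9000
Lower = data[11] = 52, Upper = data[12] = 56
P70 = 52 + 0.9000*(4) = 55.6000

P70 = 55.6000


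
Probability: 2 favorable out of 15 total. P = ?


P = 2/15 = 0.1333

P = 0.1333


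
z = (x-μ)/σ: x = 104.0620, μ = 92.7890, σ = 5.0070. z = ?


z = (104.0620 - 92.7890)/5.0070
= 11.2730/5.0070
= 2.2514

z = 2.2514


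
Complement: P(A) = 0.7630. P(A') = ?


P(not A) = 1 - 0.7630 = 0.2370

P(not A) = 0.2370


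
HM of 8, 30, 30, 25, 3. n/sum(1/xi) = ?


Sum of reciprocals = 1/8 + 1/30 + 1/30 + 1/25 + 1/3 = 0.565000
HM = 5/0.565000 = 8.8496

HM = 8.8496


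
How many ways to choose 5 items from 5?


C(5,5) = 5!/(5! × 0!)
= 120/(120 × 1)
= 1

C(5,5) = 1


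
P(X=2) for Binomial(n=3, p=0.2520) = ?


C(3,2) = 3
p^2 = 0.063504
(1-p)^1 = 0.748000
P = 3 * 0.063504 * 0.748000 = 0.1425

P(X=2) = 0.1425


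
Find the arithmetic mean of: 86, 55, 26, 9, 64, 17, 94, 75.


Sum = 86 + 55 + 26 + 9 + 64 + 17 + 94 + 75 = 426
n = 8
Mean = 426/8 = 53.2500

Mean = 53.2500


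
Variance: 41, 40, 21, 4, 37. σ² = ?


Mean = 28.6000
Squared deviations: 153.7600, 129.9600, 57.7600, 605.1600, 70.5600
Sum = 1017.2000
Variance = 1017.2000/5 = 203.4400

Variance = 203.4400


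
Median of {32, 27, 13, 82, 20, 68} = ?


Sorted: 13, 20, 27, 32, 68, 82
n = 6 (even)
Middle values: 27 and 32
Median = (27+32)/2 = 29.5000

Median = 29.5000


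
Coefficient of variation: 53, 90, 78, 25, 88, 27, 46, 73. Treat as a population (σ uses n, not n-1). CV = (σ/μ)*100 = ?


Mean = 60.0000
SD = 24.3311
CV = (24.3311/60.0000)*100 = 40.5518%

CV = 40.5518%


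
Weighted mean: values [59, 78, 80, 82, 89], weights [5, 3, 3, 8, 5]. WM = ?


Numerator = 59*5 + 78*3 + 80*3 + 82*8 + 89*5 = 1870
Denominator = 5 + 3 + 3 + 8 + 5 = 24
WM = 1870/24 = 77.9167

WM = 77.9167


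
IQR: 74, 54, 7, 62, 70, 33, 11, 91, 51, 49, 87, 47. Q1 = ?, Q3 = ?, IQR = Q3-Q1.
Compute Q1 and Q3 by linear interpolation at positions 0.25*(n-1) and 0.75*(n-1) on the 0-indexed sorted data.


Sorted: 7, 11, 33, 47, 49, 51, 54, 62, 70, 74, 87, 91
Q1 (25th %ile) = 43.5000
Q3 (75th %ile) = 71.0000
IQR = 71.0000 - 43.5000 = 27.5000

IQR = 27.5000


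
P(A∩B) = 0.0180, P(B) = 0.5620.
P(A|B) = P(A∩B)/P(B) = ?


P(A|B) = 0.0180/0.5620 = 0.0320

P(A|B) = 0.0320


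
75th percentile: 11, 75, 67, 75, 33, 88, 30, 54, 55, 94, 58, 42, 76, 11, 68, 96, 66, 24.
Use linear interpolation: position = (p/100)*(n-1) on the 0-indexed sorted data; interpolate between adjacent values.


Sorted: 11, 11, 24, 30, 33, 42, 54, 55, 58, 66, 67, 68, 75, 75, 76, 88, 94, 96
n = 18
Index = 75/100 * 17 = 12.7500
Lower = data[12] = 75, Upper = data[13] = 75
P75 = 75 + 0.7500*(0) = 75.0000

P75 = 75.0000


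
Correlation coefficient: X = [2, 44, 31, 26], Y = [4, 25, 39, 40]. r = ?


Mean X = 25.7500, Mean Y = 27.0000
SD X = 15.204851, SD Y = 14.543040
Cov = 144.000000
r = 144.000000/(15.204851*14.543040) = 0.6512

r = 0.6512


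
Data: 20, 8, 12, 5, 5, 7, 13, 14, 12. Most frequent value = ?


Frequencies: 5:2, 7:1, 8:1, 12:2, 13:1, 14:1, 20:1
Max frequency = 2
Mode = 5, 12

Mode = 5, 12


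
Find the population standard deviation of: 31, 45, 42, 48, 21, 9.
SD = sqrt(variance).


Mean = 32.6667
Variance = 195.5556
SD = sqrt(195.5556) = 13.9841

SD = 13.9841


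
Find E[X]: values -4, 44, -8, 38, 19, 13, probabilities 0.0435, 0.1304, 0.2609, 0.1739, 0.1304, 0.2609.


E[X] = -4*0.0435 + 44*0.1304 - 8*0.2609 + 38*0.1739 + 19*0.1304 + 13*0.2609
= -0.1740 + 5.7376 - 2.0872 + 6.6082 + 2.4776 + 3.3917
= 15.9539

E[X] = 15.9539


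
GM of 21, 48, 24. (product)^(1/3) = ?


Product = 21 × 48 × 24 = 24192
GM = 24192^(1/3) = 28.9217

GM = 28.9217


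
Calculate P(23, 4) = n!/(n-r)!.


P(23,4) = 23!/19!
= 25852016738884976640000/121645100408832000
= 212520

P(23,4) = 212520


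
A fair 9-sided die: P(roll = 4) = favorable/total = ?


Favorable outcomes (roll = 4): 1
Total outcomes = 9
P = 1/9 = 0.1111

P = 0.1111


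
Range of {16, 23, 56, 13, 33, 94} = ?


Max = 94, Min = 13
Range = 94 - 13 = 81

Range = 81


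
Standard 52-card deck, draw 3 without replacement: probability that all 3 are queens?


P(all queens) = (4/52) × (3/51) × (2/50)
= 0.0002

P = 0.0002


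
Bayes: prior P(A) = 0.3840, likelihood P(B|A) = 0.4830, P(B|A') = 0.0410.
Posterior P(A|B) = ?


P(B) = P(B|A)*P(A) + P(B|A')*P(A')
= 0.4830*0.3840 + 0.0410*0.6160
= 0.185472 + 0.025256 = 0.210728
P(A|B) = 0.185472/0.210728 = 0.8801

P(A|B) = 0.8801


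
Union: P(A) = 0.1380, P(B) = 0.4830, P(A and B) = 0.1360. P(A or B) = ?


P(A∪B) = 0.1380 + 0.4830 - 0.1360
= 0.6210 - 0.1360
= 0.4850

P(A∪B) = 0.4850


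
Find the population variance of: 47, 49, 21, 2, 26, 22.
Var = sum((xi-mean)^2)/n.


Mean = 27.8333
Squared deviations: 367.3611, 448.0278, 46.6944, 667.3611, 3.3611, 34.0278
Sum = 1566.8333
Variance = 1566.8333/6 = 261.1389

Variance = 261.1389


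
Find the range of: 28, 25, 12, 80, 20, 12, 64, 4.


Max = 80, Min = 4
Range = 80 - 4 = 76

Range = 76


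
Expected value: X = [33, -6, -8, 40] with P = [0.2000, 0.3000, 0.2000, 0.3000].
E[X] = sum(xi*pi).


E[X] = 33*0.2000 - 6*0.3000 - 8*0.2000 + 40*0.3000
= 6.6000 - 1.8000 - 1.6000 + 12.0000
= 15.2000

E[X] = 15.2000


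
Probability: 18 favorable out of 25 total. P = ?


P = 18/25 = 0.7200

P = 0.7200


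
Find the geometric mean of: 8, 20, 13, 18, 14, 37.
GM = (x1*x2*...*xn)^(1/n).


Product = 8 × 20 × 13 × 18 × 14 × 37 = 19393920
GM = 19393920^(1/6) = 16.3912

GM = 16.3912


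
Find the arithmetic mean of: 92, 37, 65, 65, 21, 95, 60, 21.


Sum = 92 + 37 + 65 + 65 + 21 + 95 + 60 + 21 = 456
n = 8
Mean = 456/8 = 57.0000

Mean = 57.0000


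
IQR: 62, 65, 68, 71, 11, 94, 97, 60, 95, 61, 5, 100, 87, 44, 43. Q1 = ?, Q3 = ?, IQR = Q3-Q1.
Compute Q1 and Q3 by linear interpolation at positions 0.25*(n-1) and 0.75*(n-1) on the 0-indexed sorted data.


Sorted: 5, 11, 43, 44, 60, 61, 62, 65, 68, 71, 87, 94, 95, 97, 100
Q1 (25th %ile) = 52.0000
Q3 (75th %ile) = 90.5000
IQR = 90.5000 - 52.0000 = 38.5000

IQR = 38.5000


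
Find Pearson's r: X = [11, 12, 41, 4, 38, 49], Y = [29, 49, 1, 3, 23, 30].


Mean X = 25.8333, Mean Y = 22.5000
SD X = 17.334135, SD Y = 16.550428
Cov = -30.583333
r = -30.583333/(17.334135*16.550428) = -0.1066

r = -0.1066


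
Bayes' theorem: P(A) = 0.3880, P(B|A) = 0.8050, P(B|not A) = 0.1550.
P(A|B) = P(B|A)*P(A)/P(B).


P(B) = P(B|A)*P(A) + P(B|A')*P(A')
= 0.8050*0.3880 + 0.1550*0.6120
= 0.312340 + 0.094860 = 0.407200
P(A|B) = 0.312340/0.407200 = 0.7670

P(A|B) = 0.7670


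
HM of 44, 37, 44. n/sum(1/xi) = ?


Sum of reciprocals = 1/44 + 1/37 + 1/44 = 0.072482
HM = 3/0.072482 = 41.3898

HM = 41.3898


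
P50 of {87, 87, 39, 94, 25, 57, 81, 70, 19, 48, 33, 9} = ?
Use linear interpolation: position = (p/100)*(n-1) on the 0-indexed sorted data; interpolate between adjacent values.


Sorted: 9, 19, 25, 33, 39, 48, 57, 70, 81, 87, 87, 94
n = 12
Index = 50/100 * 11 = 5.5000
Lower = data[5] = 48, Upper = data[6] = 57
P50 = 48 + 0.5000*(9) = 52.5000

P50 = 52.5000


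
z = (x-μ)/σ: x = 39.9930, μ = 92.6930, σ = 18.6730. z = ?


z = (39.9930 - 92.6930)/18.6730
= -52.7000/18.6730
= -2.8223

z = -2.8223


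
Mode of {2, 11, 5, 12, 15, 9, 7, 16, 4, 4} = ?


Frequencies: 2:1, 4:2, 5:1, 7:1, 9:1, 11:1, 12:1, 15:1, 16:1
Max frequency = 2
Mode = 4

Mode = 4


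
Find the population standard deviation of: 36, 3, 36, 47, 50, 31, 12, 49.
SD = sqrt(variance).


Mean = 33.0000
Variance = 263.0000
SD = sqrt(263.0000) = 16.2173

SD = 16.2173


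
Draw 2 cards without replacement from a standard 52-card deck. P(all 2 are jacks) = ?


P(all jacks) = (4/52) × (3/51)
= 0.0045

P = 0.0045


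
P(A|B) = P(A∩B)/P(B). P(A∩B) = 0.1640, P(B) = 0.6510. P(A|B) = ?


P(A|B) = 0.1640/0.6510 = 0.2519

P(A|B) = 0.2519


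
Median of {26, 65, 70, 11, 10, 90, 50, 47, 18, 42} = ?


Sorted: 10, 11, 18, 26, 42, 47, 50, 65, 70, 90
n = 10 (even)
Middle values: 42 and 47
Median = (42+47)/2 = 44.5000

Median = 44.5000


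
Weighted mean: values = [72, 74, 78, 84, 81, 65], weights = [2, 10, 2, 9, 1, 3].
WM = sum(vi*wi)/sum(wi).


Numerator = 72*2 + 74*10 + 78*2 + 84*9 + 81*1 + 65*3 = 2072
Denominator = 2 + 10 + 2 + 9 + 1 + 3 = 27
WM = 2072/27 = 76.7407

WM = 76.7407


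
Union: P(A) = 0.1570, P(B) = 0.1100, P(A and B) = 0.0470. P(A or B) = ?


P(A∪B) = 0.1570 + 0.1100 - 0.0470
= 0.2670 - 0.0470
= 0.2200

P(A∪B) = 0.2200


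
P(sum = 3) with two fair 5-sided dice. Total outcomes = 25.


Total outcomes = 5×5 = 25
Favorable (sum = 3): 2
P = 2/25 = 0.0800

P = 0.0800


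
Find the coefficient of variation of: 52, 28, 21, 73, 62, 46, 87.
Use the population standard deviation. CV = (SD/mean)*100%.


Mean = 52.7143
SD = 21.8286
CV = (21.8286/52.7143)*100 = 41.4094%

CV = 41.4094%


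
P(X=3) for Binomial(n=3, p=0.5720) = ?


C(3,3) = 1
p^3 = 0.187149
(1-p)^0 = 1.000000
P = 1 * 0.187149 * 1.000000 = 0.1871

P(X=3) = 0.1871


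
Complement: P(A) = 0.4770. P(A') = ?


P(not A) = 1 - 0.4770 = 0.5230

P(not A) = 0.5230


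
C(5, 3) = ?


C(5,3) = 5!/(3! × 2!)
= 120/(6 × 2)
= 10

C(5,3) = 10


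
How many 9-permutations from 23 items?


P(23,9) = 23!/14!
= 25852016738884976640000/87178291200
= 296541907200

P(23,9) = 296541907200


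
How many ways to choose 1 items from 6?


C(6,1) = 6!/(1! × 5!)
= 720/(1 × 120)
= 6

C(6,1) = 6


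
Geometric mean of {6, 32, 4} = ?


Product = 6 × 32 × 4 = 768
GM = 768^(1/3) = 9.1577

GM = 9.1577


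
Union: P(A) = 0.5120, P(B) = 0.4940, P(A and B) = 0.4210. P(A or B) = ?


P(A∪B) = 0.5120 + 0.4940 - 0.4210
= 1.0060 - 0.4210
= 0.5850

P(A∪B) = 0.5850


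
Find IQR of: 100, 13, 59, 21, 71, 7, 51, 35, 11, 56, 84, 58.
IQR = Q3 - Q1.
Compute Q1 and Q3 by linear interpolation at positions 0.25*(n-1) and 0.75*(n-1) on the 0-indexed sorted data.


Sorted: 7, 11, 13, 21, 35, 51, 56, 58, 59, 71, 84, 100
Q1 (25th %ile) = 19.0000
Q3 (75th %ile) = 62.0000
IQR = 62.0000 - 19.0000 = 43.0000

IQR = 43.0000


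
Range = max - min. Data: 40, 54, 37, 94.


Max = 94, Min = 37
Range = 94 - 37 = 57

Range = 57


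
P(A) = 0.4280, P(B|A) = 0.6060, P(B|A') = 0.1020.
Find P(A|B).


P(B) = P(B|A)*P(A) + P(B|A')*P(A')
= 0.6060*0.4280 + 0.1020*0.5720
= 0.259368 + 0.058344 = 0.317712
P(A|B) = 0.259368/0.317712 = 0.8164

P(A|B) = 0.8164


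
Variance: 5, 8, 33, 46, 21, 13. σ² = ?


Mean = 21.0000
Squared deviations: 256.0000, 169.0000, 144.0000, 625.0000, 0, 64.0000
Sum = 1258.0000
Variance = 1258.0000/6 = 209.6667

Variance = 209.6667


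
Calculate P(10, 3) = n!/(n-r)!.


P(10,3) = 10!/7!
= 3628800/5040
= 720

P(10,3) = 720


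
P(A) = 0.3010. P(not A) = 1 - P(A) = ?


P(not A) = 1 - 0.3010 = 0.6990

P(not A) = 0.6990


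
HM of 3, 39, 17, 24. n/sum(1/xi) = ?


Sum of reciprocals = 1/3 + 1/39 + 1/17 + 1/24 = 0.459465
HM = 4/0.459465 = 8.7058

HM = 8.7058


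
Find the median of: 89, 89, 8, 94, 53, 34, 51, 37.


Sorted: 8, 34, 37, 51, 53, 89, 89, 94
n = 8 (even)
Middle values: 51 and 53
Median = (51+53)/2 = 52.0000

Median = 52.0000


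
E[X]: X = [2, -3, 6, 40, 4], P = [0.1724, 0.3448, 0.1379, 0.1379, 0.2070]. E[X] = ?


E[X] = 2*0.1724 - 3*0.3448 + 6*0.1379 + 40*0.1379 + 4*0.2070
= 0.3448 - 1.0344 + 0.8274 + 5.5160 + 0.8280
= 6.4818

E[X] = 6.4818


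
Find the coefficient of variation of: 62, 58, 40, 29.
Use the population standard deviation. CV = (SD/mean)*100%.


Mean = 47.2500
SD = 13.4048
CV = (13.4048/47.2500)*100 = 28.3699%

CV = 28.3699%


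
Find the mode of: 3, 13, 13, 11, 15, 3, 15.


Frequencies: 3:2, 11:1, 13:2, 15:2
Max frequency = 2
Mode = 3, 13, 15

Mode = 3, 13, 15


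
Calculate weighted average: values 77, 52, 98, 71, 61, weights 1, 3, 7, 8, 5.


Numerator = 77*1 + 52*3 + 98*7 + 71*8 + 61*5 = 1792
Denominator = 1 + 3 + 7 + 8 + 5 = 24
WM = 1792/24 = 74.6667

WM = 74.6667


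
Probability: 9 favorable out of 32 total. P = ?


P = 9/32 = 0.2812

P = 0.2812


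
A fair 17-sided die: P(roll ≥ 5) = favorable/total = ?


Favorable outcomes (roll ≥ 5): 13
Total outcomes = 17
P = 13/17 = 0.7647

P = 0.7647


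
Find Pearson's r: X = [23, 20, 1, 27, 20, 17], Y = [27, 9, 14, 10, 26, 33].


Mean X = 18.0000, Mean Y = 19.8333
SD X = 8.205689, SD Y = 9.227074
Cov = 4.000000
r = 4.000000/(8.205689*9.227074) = 0.0528

r = 0.0528


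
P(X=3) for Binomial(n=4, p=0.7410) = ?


C(4,3) = 4
p^3 = 0.406869
(1-p)^1 = 0.259000
P = 4 * 0.406869 * 0.259000 = 0.4215

P(X=3) = 0.4215


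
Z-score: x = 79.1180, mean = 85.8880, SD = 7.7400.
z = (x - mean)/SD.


z = (79.1180 - 85.8880)/7.7400
= -6.7700/7.7400
= -0.8747

z = -0.8747


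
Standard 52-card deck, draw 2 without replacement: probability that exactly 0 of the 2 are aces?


Hypergeometric: P(X=0) = C(4,0)·C(48,2) / C(52,2)
= 1 × 1128 / 1326
= 1128/1326 = 0.8507

P = 0.8507


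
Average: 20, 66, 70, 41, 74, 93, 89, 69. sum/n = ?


Sum = 20 + 66 + 70 + 41 + 74 + 93 + 89 + 69 = 522
n = 8
Mean = 522/8 = 65.2500

Mean = 65.2500


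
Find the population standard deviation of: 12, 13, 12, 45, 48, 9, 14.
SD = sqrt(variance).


Mean = 21.8571
Variance = 245.5510
SD = sqrt(245.5510) = 15.6701

SD = 15.6701


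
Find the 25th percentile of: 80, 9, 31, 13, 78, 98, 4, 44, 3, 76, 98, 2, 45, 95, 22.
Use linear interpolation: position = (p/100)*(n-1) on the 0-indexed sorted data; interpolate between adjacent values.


Sorted: 2, 3, 4, 9, 13, 22, 31, 44, 45, 76, 78, 80, 95, 98, 98
n = 15
Index = 25/100 * 14 = 3.5000
Lower = data[3] = 9, Upper = data[4] = 13
P25 = 9 + 0.5000*(4) = 11.0000

P25 = 11.0000


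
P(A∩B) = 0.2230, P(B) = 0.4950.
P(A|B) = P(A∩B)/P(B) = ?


P(A|B) = 0.2230/0.4950 = 0.4505

P(A|B) = 0.4505


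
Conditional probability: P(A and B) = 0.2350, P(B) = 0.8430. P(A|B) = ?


P(A|B) = 0.2350/0.8430 = 0.2788

P(A|B) = 0.2788


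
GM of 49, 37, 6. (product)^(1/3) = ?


Product = 49 × 37 × 6 = 10878
GM = 10878^(1/3) = 22.1573

GM = 22.1573


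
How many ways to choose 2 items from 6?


C(6,2) = 6!/(2! × 4!)
= 720/(2 × 24)
= 15

C(6,2) = 15


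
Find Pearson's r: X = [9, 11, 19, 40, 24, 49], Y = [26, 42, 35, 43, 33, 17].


Mean X = 25.3333, Mean Y = 32.6667
SD X = 14.659089, SD Y = 9.030811
Cov = -43.222222
r = -43.222222/(14.659089*9.030811) = -0.3265

r = -0.3265


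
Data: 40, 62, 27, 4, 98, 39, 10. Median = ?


Sorted: 4, 10, 27, 39, 40, 62, 98
n = 7 (odd)
Middle value = 39

Median = 39


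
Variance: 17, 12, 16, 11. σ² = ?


Mean = 14.0000
Squared deviations: 9.0000, 4.0000, 4.0000, 9.0000
Sum = 26.0000
Variance = 26.0000/4 = 6.5000

Variance = 6.5000


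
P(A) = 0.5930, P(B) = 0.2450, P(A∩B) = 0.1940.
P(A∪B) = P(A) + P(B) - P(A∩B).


P(A∪B) = 0.5930 + 0.2450 - 0.1940
= 0.8380 - 0.1940
= 0.6440

P(A∪B) = 0.6440


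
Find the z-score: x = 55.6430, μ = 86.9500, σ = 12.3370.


z = (55.6430 - 86.9500)/12.3370
= -31.3070/12.3370
= -2.5377

z = -2.5377


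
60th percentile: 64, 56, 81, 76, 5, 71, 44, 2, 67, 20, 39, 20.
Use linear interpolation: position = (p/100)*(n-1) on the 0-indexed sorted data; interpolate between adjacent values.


Sorted: 2, 5, 20, 20, 39, 44, 56, 64, 67, 71, 76, 81
n = 12
Index = 60/100 * 11 = 6.6000
Lower = data[6] = 56, Upper = data[7] = 64
P60 = 56 + 0.6000*(8) = 60.8000

P60 = 60.8000


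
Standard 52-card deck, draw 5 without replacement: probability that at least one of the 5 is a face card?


P(at least one) = 1 - P(none)
P(none) = (40/52) × (39/51) × (38/50) × (37/49) × (36/48) = 0.253181
P(at least one) = 1 - 0.253181 = 0.7468

P = 0.7468


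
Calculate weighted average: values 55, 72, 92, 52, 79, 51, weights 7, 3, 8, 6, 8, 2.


Numerator = 55*7 + 72*3 + 92*8 + 52*6 + 79*8 + 51*2 = 2383
Denominator = 7 + 3 + 8 + 6 + 8 + 2 = 34
WM = 2383/34 = 70.0882

WM = 70.0882


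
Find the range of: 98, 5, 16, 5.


Max = 98, Min = 5
Range = 98 - 5 = 93

Range = 93


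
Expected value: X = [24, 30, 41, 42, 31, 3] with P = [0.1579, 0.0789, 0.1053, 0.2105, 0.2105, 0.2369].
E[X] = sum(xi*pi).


E[X] = 24*0.1579 + 30*0.0789 + 41*0.1053 + 42*0.2105 + 31*0.2105 + 3*0.2369
= 3.7896 + 2.3670 + 4.3173 + 8.8410 + 6.5255 + 0.7107
= 26.5511

E[X] = 26.5511


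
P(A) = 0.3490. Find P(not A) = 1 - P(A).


P(not A) = 1 - 0.3490 = 0.6510

P(not A) = 0.6510


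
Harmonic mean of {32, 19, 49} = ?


Sum of reciprocals = 1/32 + 1/19 + 1/49 = 0.104290
HM = 3/0.104290 = 28.7660

HM = 28.7660


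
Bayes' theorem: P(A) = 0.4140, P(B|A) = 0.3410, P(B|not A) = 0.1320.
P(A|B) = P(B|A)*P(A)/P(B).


P(B) = P(B|A)*P(A) + P(B|A')*P(A')
= 0.3410*0.4140 + 0.1320*0.5860
= 0.141174 + 0.077352 = 0.218526
P(A|B) = 0.141174/0.218526 = 0.6460

P(A|B) = 0.6460


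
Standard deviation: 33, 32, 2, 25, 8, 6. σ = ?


Mean = 17.6667
Variance = 161.5556
SD = sqrt(161.5556) = 12.7105

SD = 12.7105


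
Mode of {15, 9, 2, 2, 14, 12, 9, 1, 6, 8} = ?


Frequencies: 1:1, 2:2, 6:1, 8:1, 9:2, 12:1, 14:1, 15:1
Max frequency = 2
Mode = 2, 9

Mode = 2, 9


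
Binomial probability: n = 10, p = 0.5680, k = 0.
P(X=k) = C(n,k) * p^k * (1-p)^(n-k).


C(10,0) = 1
p^0 = 1.000000
(1-p)^10 = 0.000226
P = 1 * 1.000000 * 0.000226 = 0.0002

P(X=0) = 0.0002


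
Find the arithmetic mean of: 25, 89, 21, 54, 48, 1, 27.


Sum = 25 + 89 + 21 + 54 + 48 + 1 + 27 = 265
n = 7
Mean = 265/7 = 37.8571

Mean = 37.8571


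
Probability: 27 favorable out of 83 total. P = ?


P = 27/83 = 0.3253

P = 0.3253


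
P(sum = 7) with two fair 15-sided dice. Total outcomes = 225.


Total outcomes = 15×15 = 225
Favorable (sum = 7): 6
P = 6/225 = 0.0267

P = 0.0267


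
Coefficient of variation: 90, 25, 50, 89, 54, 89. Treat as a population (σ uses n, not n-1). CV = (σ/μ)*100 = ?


Mean = 66.1667
SD = 24.8825
CV = (24.8825/66.1667)*100 = 37.6058%

CV = 37.6058%


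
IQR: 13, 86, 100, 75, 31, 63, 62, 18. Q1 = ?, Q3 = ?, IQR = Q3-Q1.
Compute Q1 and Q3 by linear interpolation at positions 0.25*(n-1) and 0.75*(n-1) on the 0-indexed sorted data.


Sorted: 13, 18, 31, 62, 63, 75, 86, 100
Q1 (25th %ile) = 27.7500
Q3 (75th %ile) = 77.7500
IQR = 77.7500 - 27.7500 = 50.0000

IQR = 50.0000


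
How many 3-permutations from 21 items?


P(21,3) = 21!/18!
= 51090942171709440000/6402373705728000
= 7980

P(21,3) = 7980


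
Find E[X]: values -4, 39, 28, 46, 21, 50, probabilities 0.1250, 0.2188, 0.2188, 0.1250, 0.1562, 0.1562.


E[X] = -4*0.1250 + 39*0.2188 + 28*0.2188 + 46*0.1250 + 21*0.1562 + 50*0.1562
= -0.5000 + 8.5332 + 6.1264 + 5.7500 + 3.2802 + 7.8100
= 30.9998

E[X] = 30.9998


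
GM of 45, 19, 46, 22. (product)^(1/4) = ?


Product = 45 × 19 × 46 × 22 = 865260
GM = 865260^(1/4) = 30.4991

GM = 30.4991


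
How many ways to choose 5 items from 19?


C(19,5) = 19!/(5! × 14!)
= 121645100408832000/(120 × 87178291200)
= 11628

C(19,5) = 11628


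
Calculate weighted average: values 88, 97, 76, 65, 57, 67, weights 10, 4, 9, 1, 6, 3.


Numerator = 88*10 + 97*4 + 76*9 + 65*1 + 57*6 + 67*3 = 2560
Denominator = 10 + 4 + 9 + 1 + 6 + 3 = 33
WM = 2560/33 = 77.5758

WM = 77.5758


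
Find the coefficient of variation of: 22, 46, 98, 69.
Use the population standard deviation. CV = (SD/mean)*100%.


Mean = 58.7500
SD = 28.1014
CV = (28.1014/58.7500)*100 = 47.8321%

CV = 47.8321%


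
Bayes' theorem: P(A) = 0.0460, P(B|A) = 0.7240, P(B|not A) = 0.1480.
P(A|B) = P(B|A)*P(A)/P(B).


P(B) = P(B|A)*P(A) + P(B|A')*P(A')
= 0.7240*0.0460 + 0.1480*0.9540
= 0.033304 + 0.141192 = 0.174496
P(A|B) = 0.033304/0.174496 = 0.1909

P(A|B) = 0.1909


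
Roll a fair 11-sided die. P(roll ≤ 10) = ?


Favorable outcomes (roll ≤ 10): 10
Total outcomes = 11
P = 10/11 = 0.9091

P = 0.9091


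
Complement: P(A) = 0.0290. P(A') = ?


P(not A) = 1 - 0.0290 = 0.9710

P(not A) = 0.9710


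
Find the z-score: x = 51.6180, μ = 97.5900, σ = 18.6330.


z = (51.6180 - 97.5900)/18.6330
= -45.9720/18.6330
= -2.4672

z = -2.4672


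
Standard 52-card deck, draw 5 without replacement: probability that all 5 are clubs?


P(all clubs) = (13/52) × (12/51) × (11/50) × (10/49) × (9/48)
= 0.0005

P = 0.0005


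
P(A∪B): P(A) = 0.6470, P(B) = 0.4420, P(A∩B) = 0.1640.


P(A∪B) = 0.6470 + 0.4420 - 0.1640
= 1.0890 - 0.1640
= 0.9250

P(A∪B) = 0.9250


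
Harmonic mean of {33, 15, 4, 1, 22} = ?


Sum of reciprocals = 1/33 + 1/15 + 1/4 + 1/1 + 1/22 = 1.392424
HM = 5/1.392424 = 3.5909

HM = 3.5909


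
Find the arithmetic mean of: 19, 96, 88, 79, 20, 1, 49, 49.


Sum = 19 + 96 + 88 + 79 + 20 + 1 + 49 + 49 = 401
n = 8
Mean = 401/8 = 50.1250

Mean = 50.1250


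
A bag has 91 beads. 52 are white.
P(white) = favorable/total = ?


P = 52/91 = 0.5714

P = 0.5714


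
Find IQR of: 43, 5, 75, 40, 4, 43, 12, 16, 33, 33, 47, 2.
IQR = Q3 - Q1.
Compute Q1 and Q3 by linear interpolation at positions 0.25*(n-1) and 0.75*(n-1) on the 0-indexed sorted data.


Sorted: 2, 4, 5, 12, 16, 33, 33, 40, 43, 43, 47, 75
Q1 (25th %ile) = 10.2500
Q3 (75th %ile) = 43.0000
IQR = 43.0000 - 10.2500 = 32.7500

IQR = 32.7500


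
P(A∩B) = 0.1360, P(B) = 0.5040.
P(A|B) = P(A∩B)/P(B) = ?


P(A|B) = 0.1360/0.5040 = 0.2698

P(A|B) = 0.2698


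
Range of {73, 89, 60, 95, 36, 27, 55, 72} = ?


Max = 95, Min = 27
Range = 95 - 27 = 68

Range = 68


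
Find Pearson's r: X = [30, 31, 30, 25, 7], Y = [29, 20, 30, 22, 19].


Mean X = 24.6000, Mean Y = 24.0000
SD X = 9.046546, SD Y = 4.604346
Cov = 24.200000
r = 24.200000/(9.046546*4.604346) = 0.5810

r = 0.5810


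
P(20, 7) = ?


P(20,7) = 20!/13!
= 2432902008176640000/6227020800
= 390700800

P(20,7) = 390700800


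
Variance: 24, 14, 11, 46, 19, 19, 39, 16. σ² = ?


Mean = 23.5000
Squared deviations: 0.2500, 90.2500, 156.2500, 506.2500, 20.2500, 20.2500, 240.2500, 56.2500
Sum = 1090.0000
Variance = 1090.0000/8 = 136.2500

Variance = 136.2500


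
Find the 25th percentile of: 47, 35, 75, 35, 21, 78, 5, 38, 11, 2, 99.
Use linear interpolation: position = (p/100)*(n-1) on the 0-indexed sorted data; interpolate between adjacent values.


Sorted: 2, 5, 11, 21, 35, 35, 38, 47, 75, 78, 99
n = 11
Index = 25/100 * 10 = 2.5000
Lower = data[2] = 11, Upper = data[3] = 21
P25 = 11 + 0.5000*(10) = 16.0000

P25 = 16.0000


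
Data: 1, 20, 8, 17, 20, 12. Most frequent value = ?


Frequencies: 1:1, 8:1, 12:1, 17:1, 20:2
Max frequency = 2
Mode = 20

Mode = 20


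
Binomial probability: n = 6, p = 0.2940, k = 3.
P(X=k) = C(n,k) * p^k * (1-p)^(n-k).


C(6,3) = 20
p^3 = 0.025412
(1-p)^3 = 0.351896
P = 20 * 0.025412 * 0.351896 = 0.1788

P(X=3) = 0.1788


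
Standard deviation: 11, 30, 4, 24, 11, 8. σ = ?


Mean = 14.6667
Variance = 84.5556
SD = sqrt(84.5556) = 9.1954

SD = 9.1954


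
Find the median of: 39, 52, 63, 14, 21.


Sorted: 14, 21, 39, 52, 63
n = 5 (odd)
Middle value = 39

Median = 39


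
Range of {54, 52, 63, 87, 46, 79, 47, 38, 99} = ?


Max = 99, Min = 38
Range = 99 - 38 = 61

Range = 61


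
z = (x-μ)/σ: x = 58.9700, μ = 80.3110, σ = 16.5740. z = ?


z = (58.9700 - 80.3110)/16.5740
= -21.3410/16.5740
= -1.2876

z = -1.2876


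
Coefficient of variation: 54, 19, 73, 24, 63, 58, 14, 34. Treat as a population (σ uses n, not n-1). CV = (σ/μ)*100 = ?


Mean = 42.3750
SD = 20.9221
CV = (20.9221/42.3750)*100 = 49.3737%

CV = 49.3737%


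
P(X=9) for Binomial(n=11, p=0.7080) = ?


C(11,9) = 55
p^9 = 0.044699
(1-p)^2 = 0.085264
P = 55 * 0.044699 * 0.085264 = 0.2096

P(X=9) = 0.2096


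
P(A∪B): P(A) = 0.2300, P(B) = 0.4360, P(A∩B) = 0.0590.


P(A∪B) = 0.2300 + 0.4360 - 0.0590
= 0.6660 - 0.0590
= 0.6070

P(A∪B) = 0.6070


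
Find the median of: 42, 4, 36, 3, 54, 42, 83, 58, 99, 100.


Sorted: 3, 4, 36, 42, 42, 54, 58, 83, 99, 100
n = 10 (even)
Middle values: 42 and 54
Median = (42+54)/2 = 48.0000

Median = 48.0000


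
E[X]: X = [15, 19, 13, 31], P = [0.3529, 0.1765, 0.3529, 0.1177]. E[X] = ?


E[X] = 15*0.3529 + 19*0.1765 + 13*0.3529 + 31*0.1177
= 5.2935 + 3.3535 + 4.5877 + 3.6487
= 16.8834

E[X] = 16.8834
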